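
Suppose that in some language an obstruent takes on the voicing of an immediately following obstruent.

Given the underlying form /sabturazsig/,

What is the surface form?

[sapturassig]

/b/ before /t/ (voiceless) → [p]
/z/ before /s/ (voiceless) → [s]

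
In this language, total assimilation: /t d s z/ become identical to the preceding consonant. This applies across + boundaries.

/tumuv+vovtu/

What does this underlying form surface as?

/t/ after /v/ → [v] (total assimilation)

[tumuv+vovvu]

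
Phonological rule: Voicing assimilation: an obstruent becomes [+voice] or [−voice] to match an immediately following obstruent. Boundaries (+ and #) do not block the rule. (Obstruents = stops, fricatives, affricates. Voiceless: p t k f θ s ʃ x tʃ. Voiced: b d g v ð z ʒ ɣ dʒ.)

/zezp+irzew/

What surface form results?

[zesp+irzew]

/z/ before /p/ (voiceless) → [s]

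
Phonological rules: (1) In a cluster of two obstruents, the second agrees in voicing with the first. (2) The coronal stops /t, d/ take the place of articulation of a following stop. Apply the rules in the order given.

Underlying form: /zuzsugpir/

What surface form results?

[zuzzugbir]

Rule 1: /s/ after /z/ (voiced) → [z]
Rule 1: /p/ after /g/ (voiced) → [b]
After rule 1: zuzzugbir
Rule 2: no segment meets the rule's conditions; no change.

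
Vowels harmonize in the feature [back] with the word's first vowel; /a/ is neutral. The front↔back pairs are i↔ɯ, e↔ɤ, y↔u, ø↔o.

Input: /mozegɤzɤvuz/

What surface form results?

[mozɤgɤzɤvuz]

/e/ harmonizes with /o/ ([+back]) → [ɤ]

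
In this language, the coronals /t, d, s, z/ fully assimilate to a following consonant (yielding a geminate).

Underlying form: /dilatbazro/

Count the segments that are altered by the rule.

/t/ before /b/ → [b] (total assimilation)
/z/ before /r/ → [r] (total assimilation)
2 segments change.

2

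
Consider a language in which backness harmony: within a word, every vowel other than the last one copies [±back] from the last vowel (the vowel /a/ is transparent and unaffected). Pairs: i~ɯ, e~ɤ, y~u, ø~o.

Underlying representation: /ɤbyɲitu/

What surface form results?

[ɤbuɲɯtu]

/y/ harmonizes with /u/ ([+back]) → [u]
/i/ harmonizes with /u/ ([+back]) → [ɯ]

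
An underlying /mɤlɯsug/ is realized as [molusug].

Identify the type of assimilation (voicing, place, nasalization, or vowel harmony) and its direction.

/ɤ/→[o] /ɯ/→[u].
Vowels agree with the last vowel, so the harmony is regressive.

vowel harmony, regressive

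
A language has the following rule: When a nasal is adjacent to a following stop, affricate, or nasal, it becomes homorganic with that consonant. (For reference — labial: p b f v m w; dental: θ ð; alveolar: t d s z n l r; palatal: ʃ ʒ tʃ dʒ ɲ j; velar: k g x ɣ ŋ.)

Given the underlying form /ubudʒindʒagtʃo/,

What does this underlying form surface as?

/n/ before /dʒ/ (palatal) → [ɲ]

[ubudʒiɲdʒagtʃo]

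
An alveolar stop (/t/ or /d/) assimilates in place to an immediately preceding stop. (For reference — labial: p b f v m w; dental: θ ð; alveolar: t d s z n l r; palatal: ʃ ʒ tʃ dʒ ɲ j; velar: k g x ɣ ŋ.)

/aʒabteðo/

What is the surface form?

[aʒabpeðo]

/t/ after /b/ (labial) → [p]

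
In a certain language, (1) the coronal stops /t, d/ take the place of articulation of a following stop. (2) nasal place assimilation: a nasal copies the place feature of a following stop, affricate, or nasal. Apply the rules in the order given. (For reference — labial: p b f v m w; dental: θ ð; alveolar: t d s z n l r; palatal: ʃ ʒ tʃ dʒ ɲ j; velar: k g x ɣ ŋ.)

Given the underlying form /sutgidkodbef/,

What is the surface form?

[sukgigkobbef]

Rule 1: /t/ before /g/ (velar) → [k]
Rule 1: /d/ before /k/ (velar) → [g]
Rule 1: /d/ before /b/ (labial) → [b]
After rule 1: sukgigkobbef
Rule 2: no segment meets the rule's conditions; no change.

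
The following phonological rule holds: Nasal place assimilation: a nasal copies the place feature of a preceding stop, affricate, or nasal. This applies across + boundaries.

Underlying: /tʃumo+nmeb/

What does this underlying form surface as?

[tʃumo+nneb]

/m/ after /n/ (alveolar) → [n]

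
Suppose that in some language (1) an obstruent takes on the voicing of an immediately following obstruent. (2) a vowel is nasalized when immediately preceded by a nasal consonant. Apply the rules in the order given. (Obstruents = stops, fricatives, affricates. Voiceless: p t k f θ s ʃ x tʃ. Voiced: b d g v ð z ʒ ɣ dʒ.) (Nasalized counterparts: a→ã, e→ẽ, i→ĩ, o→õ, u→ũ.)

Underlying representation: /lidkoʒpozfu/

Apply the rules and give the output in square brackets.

Rule 1: /d/ before /k/ (voiceless) → [t]
Rule 1: /ʒ/ before /p/ (voiceless) → [ʃ]
Rule 1: /z/ before /f/ (voiceless) → [s]
After rule 1: litkoʃposfu
Rule 2: no segment meets the rule's conditions; no change.

[litkoʃposfu]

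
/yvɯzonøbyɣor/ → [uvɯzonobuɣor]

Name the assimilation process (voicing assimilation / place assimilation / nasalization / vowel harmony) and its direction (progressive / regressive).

vowel harmony, regressive

/y/→[u] /ø/→[o] /y/→[u].
Vowels agree with the last vowel, so the harmony is regressive.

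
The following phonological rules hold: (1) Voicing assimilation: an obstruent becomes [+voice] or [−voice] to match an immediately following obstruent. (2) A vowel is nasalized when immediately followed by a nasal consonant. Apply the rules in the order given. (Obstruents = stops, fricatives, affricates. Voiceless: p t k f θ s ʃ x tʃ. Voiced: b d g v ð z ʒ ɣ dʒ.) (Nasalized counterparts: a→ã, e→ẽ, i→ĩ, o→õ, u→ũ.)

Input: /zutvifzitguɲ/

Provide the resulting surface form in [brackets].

Rule 1: /t/ before /v/ (voiced) → [d]
Rule 1: /f/ before /z/ (voiced) → [v]
Rule 1: /t/ before /g/ (voiced) → [d]
After rule 1: zudvivzidguɲ
Rule 2: /u/ before nasal /ɲ/ → [ũ]

[zudvivzidgũɲ]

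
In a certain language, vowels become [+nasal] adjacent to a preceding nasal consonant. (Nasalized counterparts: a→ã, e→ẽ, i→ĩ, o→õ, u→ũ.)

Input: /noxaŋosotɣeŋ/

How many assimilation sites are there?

/o/ after nasal /n/ → [õ]
/o/ after nasal /ŋ/ → [õ]
2 segments change.

2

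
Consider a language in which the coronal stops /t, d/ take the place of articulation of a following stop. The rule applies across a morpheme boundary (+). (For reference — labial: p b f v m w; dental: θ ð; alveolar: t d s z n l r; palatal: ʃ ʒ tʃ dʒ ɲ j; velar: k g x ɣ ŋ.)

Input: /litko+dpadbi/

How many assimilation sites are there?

3

/t/ before /k/ (velar) → [k]
/d/ before /p/ (labial) → [b]
/d/ before /b/ (labial) → [b]
3 segments change.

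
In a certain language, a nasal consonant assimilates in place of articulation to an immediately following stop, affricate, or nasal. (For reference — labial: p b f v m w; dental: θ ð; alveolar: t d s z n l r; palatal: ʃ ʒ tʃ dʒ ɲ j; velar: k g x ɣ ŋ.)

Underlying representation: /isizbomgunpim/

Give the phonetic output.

/m/ before /g/ (velar) → [ŋ]
/n/ before /p/ (labial) → [m]

[isizboŋgumpim]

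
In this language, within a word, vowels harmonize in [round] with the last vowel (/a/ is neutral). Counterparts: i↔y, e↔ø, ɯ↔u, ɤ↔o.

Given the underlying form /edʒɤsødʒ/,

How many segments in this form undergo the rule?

/e/ harmonizes with /ø/ ([+round]) → [ø]
/ɤ/ harmonizes with /ø/ ([+round]) → [o]
2 segments change.

2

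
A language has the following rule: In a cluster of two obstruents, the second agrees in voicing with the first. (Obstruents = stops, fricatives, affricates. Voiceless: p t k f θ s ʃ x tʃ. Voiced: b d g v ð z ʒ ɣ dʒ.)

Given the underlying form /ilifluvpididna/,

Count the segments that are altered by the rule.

1

/p/ after /v/ (voiced) → [b]
1 segment changes.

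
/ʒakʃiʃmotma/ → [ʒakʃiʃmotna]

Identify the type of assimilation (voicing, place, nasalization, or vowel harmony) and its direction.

/m/→[n].
Each target copies a feature from the preceding segment, so the direction is progressive.

place assimilation, progressive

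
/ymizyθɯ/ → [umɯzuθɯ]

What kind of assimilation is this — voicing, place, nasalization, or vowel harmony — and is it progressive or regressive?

vowel harmony, regressive

/y/→[u] /i/→[ɯ] /y/→[u].
Vowels agree with the last vowel, so the harmony is regressive.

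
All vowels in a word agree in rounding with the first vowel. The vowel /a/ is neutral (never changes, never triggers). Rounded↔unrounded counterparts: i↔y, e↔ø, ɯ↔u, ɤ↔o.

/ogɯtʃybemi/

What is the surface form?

/ɯ/ harmonizes with /o/ ([+round]) → [u]
/e/ harmonizes with /o/ ([+round]) → [ø]
/i/ harmonizes with /o/ ([+round]) → [y]

[ogutʃybømy]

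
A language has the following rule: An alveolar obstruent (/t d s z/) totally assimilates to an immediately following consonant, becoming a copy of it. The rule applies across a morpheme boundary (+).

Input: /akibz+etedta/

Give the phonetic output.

[akibz+etetta]

/d/ before /t/ → [t] (total assimilation)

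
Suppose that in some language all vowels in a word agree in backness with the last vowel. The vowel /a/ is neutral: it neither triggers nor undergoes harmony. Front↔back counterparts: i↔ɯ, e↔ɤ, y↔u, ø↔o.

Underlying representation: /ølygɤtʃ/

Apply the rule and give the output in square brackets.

/ø/ harmonizes with /ɤ/ ([+back]) → [o]
/y/ harmonizes with /ɤ/ ([+back]) → [u]

[olugɤtʃ]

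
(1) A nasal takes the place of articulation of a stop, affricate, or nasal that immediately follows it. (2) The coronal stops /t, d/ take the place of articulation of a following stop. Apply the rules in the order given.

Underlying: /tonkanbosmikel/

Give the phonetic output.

Rule 1: /n/ before /k/ (velar) → [ŋ]
Rule 1: /n/ before /b/ (labial) → [m]
After rule 1: toŋkambosmikel
Rule 2: no segment meets the rule's conditions; no change.

[toŋkambosmikel]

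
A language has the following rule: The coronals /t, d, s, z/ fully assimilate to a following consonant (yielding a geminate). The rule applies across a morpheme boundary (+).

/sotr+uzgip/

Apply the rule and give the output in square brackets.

[sorr+uggip]

/t/ before /r/ → [r] (total assimilation)
/z/ before /g/ → [g] (total assimilation)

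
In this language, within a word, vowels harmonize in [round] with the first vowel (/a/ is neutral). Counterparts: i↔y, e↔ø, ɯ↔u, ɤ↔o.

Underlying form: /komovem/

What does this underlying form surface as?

[komovøm]

/e/ harmonizes with /o/ ([+round]) → [ø]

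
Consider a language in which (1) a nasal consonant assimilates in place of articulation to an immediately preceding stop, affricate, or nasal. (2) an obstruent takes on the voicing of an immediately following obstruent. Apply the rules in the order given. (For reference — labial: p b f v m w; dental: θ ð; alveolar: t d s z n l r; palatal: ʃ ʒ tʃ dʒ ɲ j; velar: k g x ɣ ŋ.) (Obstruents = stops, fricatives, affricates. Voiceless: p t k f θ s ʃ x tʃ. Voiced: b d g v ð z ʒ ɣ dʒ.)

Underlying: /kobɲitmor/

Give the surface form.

[kobmitnor]

Rule 1: /ɲ/ after /b/ (labial) → [m]
Rule 1: /m/ after /t/ (alveolar) → [n]
After rule 1: kobmitnor
Rule 2: no segment meets the rule's conditions; no change.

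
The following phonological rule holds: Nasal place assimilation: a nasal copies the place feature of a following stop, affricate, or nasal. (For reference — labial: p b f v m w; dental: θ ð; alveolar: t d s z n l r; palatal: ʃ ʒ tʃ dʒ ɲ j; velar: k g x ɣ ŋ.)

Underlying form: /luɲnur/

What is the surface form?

/ɲ/ before /n/ (alveolar) → [n]

[lunnur]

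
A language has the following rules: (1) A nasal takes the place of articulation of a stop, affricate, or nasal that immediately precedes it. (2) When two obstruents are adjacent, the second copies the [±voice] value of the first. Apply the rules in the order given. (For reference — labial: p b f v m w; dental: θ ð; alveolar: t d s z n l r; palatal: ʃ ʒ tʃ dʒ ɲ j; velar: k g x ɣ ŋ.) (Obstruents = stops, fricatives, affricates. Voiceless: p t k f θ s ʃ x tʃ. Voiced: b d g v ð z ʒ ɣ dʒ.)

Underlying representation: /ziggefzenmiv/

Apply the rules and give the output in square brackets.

[ziggefsenniv]

Rule 1: /m/ after /n/ (alveolar) → [n]
After rule 1: ziggefzenniv
Rule 2: /z/ after /f/ (voiceless) → [s]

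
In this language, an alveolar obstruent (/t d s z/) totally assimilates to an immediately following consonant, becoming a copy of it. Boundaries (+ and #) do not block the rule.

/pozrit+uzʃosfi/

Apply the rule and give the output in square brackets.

[porrit+uʃʃoffi]

/z/ before /r/ → [r] (total assimilation)
/z/ before /ʃ/ → [ʃ] (total assimilation)
/s/ before /f/ → [f] (total assimilation)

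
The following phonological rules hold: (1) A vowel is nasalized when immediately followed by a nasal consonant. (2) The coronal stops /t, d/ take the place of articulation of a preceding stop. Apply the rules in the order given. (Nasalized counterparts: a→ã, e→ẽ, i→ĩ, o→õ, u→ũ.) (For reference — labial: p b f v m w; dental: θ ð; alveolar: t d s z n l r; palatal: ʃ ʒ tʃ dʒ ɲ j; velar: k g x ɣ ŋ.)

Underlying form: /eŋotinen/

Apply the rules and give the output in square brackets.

Rule 1: /e/ before nasal /ŋ/ → [ẽ]
Rule 1: /i/ before nasal /n/ → [ĩ]
Rule 1: /e/ before nasal /n/ → [ẽ]
After rule 1: ẽŋotĩnẽn
Rule 2: no segment meets the rule's conditions; no change.

[ẽŋotĩnẽn]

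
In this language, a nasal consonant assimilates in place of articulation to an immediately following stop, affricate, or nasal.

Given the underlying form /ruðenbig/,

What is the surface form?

[ruðembig]

/n/ before /b/ (labial) → [m]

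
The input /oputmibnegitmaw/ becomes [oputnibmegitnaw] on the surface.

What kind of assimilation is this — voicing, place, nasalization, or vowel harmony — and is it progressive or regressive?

place assimilation, progressive

/m/→[n] /n/→[m] /m/→[n].
Each target copies a feature from the preceding segment, so the direction is progressive.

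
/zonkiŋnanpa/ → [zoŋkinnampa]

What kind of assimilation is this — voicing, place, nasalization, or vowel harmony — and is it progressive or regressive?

/n/→[ŋ] /ŋ/→[n] /n/→[m].
Each target copies a feature from the following segment, so the direction is regressive.

place assimilation, regressive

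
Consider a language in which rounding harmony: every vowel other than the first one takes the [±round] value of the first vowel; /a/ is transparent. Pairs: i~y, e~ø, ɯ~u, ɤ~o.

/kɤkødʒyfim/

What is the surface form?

/ø/ harmonizes with /ɤ/ ([-round]) → [e]
/y/ harmonizes with /ɤ/ ([-round]) → [i]

[kɤkedʒifim]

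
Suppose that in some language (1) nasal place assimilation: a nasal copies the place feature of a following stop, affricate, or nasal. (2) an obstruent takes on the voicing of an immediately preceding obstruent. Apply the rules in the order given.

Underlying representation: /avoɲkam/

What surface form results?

Rule 1: /ɲ/ before /k/ (velar) → [ŋ]
After rule 1: avoŋkam
Rule 2: no segment meets the rule's conditions; no change.

[avoŋkam]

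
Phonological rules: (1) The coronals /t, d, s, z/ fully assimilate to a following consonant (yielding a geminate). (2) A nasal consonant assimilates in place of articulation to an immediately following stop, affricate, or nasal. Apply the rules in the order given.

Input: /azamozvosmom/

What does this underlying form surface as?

[azamovvommom]

Rule 1: /z/ before /v/ → [v] (total assimilation)
Rule 1: /s/ before /m/ → [m] (total assimilation)
After rule 1: azamovvommom
Rule 2: no segment meets the rule's conditions; no change.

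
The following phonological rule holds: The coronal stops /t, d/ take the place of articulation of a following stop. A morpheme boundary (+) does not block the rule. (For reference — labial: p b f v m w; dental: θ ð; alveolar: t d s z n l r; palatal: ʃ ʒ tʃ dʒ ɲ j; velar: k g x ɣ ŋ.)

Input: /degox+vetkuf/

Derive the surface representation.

/t/ before /k/ (velar) → [k]

[degox+vekkuf]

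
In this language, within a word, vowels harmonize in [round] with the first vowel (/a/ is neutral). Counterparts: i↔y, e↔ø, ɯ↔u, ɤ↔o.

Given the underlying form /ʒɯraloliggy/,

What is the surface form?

/o/ harmonizes with /ɯ/ ([-round]) → [ɤ]
/y/ harmonizes with /ɯ/ ([-round]) → [i]

[ʒɯralɤliggi]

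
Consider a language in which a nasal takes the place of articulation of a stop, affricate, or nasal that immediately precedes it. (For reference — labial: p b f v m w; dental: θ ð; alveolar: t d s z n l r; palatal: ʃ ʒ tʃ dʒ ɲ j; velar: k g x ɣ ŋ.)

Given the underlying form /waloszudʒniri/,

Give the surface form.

[waloszudʒɲiri]

/n/ after /dʒ/ (palatal) → [ɲ]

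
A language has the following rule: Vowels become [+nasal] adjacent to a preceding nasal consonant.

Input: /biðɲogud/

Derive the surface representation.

[biðɲõgud]

/o/ after nasal /ɲ/ → [õ]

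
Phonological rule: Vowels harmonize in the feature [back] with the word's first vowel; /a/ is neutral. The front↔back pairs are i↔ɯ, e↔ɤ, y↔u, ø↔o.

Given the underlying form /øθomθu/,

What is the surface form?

/o/ harmonizes with /ø/ ([-back]) → [ø]
/u/ harmonizes with /ø/ ([-back]) → [y]

[øθømθy]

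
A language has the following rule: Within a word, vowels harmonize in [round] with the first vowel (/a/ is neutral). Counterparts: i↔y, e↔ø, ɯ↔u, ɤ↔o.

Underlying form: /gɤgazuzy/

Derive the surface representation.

[gɤgazɯzi]

/u/ harmonizes with /ɤ/ ([-round]) → [ɯ]
/y/ harmonizes with /ɤ/ ([-round]) → [i]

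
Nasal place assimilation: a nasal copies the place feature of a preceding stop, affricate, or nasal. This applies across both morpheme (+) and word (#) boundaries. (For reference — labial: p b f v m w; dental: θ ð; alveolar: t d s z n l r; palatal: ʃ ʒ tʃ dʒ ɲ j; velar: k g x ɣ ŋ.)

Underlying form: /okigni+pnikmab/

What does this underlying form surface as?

[okigŋi+pmikŋab]

/n/ after /g/ (velar) → [ŋ]
/n/ after /p/ (labial) → [m]
/m/ after /k/ (velar) → [ŋ]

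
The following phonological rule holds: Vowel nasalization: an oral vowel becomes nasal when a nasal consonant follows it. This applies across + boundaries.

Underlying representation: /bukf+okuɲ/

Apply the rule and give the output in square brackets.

[bukf+okũɲ]

/u/ before nasal /ɲ/ → [ũ]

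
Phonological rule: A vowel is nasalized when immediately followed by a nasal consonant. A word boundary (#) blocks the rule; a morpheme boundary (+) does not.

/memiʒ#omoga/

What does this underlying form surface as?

/e/ before nasal /m/ → [ẽ]
/o/ before nasal /m/ → [õ]

[mẽmiʒ#õmoga]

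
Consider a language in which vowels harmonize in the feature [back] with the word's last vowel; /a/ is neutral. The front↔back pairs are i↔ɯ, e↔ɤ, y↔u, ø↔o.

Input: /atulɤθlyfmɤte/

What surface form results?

/u/ harmonizes with /e/ ([-back]) → [y]
/ɤ/ harmonizes with /e/ ([-back]) → [e]
/ɤ/ harmonizes with /e/ ([-back]) → [e]

[atyleθlyfmete]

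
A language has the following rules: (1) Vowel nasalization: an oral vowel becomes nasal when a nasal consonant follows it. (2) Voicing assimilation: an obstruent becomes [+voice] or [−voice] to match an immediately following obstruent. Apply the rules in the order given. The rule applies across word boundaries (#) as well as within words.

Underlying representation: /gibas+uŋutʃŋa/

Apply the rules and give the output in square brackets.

Rule 1: /u/ before nasal /ŋ/ → [ũ]
After rule 1: gibas+ũŋutʃŋa
Rule 2: no segment meets the rule's conditions; no change.

[gibas+ũŋutʃŋa]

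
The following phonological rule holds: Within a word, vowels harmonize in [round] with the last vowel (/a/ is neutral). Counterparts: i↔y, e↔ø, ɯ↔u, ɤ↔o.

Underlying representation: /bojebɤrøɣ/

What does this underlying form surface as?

/e/ harmonizes with /ø/ ([+round]) → [ø]
/ɤ/ harmonizes with /ø/ ([+round]) → [o]

[bojøborøɣ]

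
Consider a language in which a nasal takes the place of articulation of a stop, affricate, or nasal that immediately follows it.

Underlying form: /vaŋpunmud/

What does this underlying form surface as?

/ŋ/ before /p/ (labial) → [m]
/n/ before /m/ (labial) → [m]

[vampummud]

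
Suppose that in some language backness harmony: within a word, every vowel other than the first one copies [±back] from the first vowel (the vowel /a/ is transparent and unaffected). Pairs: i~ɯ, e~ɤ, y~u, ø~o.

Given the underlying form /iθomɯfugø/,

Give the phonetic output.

[iθømifygø]

/o/ harmonizes with /i/ ([-back]) → [ø]
/ɯ/ harmonizes with /i/ ([-back]) → [i]
/u/ harmonizes with /i/ ([-back]) → [y]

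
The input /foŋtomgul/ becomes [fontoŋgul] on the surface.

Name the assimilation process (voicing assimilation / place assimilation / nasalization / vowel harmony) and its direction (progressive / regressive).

/ŋ/→[n] /m/→[ŋ].
Each target copies a feature from the following segment, so the direction is regressive.

place assimilation, regressive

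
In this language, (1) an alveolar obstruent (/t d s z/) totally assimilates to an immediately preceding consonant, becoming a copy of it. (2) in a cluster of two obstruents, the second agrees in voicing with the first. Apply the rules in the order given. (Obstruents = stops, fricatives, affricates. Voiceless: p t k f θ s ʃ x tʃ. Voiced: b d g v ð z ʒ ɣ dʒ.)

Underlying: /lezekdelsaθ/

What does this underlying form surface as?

Rule 1: /d/ after /k/ → [k] (total assimilation)
Rule 1: /s/ after /l/ → [l] (total assimilation)
After rule 1: lezekkellaθ
Rule 2: no segment meets the rule's conditions; no change.

[lezekkellaθ]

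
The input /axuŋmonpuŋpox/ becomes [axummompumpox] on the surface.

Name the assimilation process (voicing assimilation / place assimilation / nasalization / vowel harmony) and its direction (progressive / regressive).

place assimilation, regressive

/ŋ/→[m] /n/→[m] /ŋ/→[m].
Each target copies a feature from the following segment, so the direction is regressive.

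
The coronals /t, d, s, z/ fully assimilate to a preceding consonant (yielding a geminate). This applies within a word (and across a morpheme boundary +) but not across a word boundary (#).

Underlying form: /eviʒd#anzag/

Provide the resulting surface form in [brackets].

/d/ after /ʒ/ → [ʒ] (total assimilation)
/z/ after /n/ → [n] (total assimilation)

[eviʒʒ#annag]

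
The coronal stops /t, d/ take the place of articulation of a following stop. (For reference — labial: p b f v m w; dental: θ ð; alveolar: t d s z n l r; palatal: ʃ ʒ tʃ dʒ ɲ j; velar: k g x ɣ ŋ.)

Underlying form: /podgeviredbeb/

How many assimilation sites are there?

2

/d/ before /g/ (velar) → [g]
/d/ before /b/ (labial) → [b]
2 segments change.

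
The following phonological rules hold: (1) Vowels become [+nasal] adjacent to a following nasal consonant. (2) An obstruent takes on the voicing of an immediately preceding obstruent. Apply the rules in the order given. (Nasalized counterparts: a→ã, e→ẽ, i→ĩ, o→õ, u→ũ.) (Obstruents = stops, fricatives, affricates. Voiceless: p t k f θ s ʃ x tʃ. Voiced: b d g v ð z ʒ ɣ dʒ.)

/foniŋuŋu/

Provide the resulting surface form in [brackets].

Rule 1: /o/ before nasal /n/ → [õ]
Rule 1: /i/ before nasal /ŋ/ → [ĩ]
Rule 1: /u/ before nasal /ŋ/ → [ũ]
After rule 1: fõnĩŋũŋu
Rule 2: no segment meets the rule's conditions; no change.

[fõnĩŋũŋu]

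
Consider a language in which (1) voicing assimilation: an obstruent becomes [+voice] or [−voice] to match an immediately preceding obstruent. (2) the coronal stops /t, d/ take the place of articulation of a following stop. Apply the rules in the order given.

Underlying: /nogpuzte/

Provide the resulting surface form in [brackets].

[nogbuzde]

Rule 1: /p/ after /g/ (voiced) → [b]
Rule 1: /t/ after /z/ (voiced) → [d]
After rule 1: nogbuzde
Rule 2: no segment meets the rule's conditions; no change.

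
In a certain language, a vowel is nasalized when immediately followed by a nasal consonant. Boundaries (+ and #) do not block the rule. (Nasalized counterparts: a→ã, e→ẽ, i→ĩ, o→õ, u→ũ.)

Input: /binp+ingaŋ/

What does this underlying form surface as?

[bĩnp+ĩngãŋ]

/i/ before nasal /n/ → [ĩ]
/i/ before nasal /n/ → [ĩ]
/a/ before nasal /ŋ/ → [ã]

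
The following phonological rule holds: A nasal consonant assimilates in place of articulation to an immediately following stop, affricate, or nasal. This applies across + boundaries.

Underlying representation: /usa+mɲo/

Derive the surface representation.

/m/ before /ɲ/ (palatal) → [ɲ]

[usa+ɲɲo]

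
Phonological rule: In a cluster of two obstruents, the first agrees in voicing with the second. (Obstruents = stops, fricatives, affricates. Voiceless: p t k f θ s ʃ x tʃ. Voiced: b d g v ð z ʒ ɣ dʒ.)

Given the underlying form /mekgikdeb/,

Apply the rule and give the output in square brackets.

/k/ before /g/ (voiced) → [g]
/k/ before /d/ (voiced) → [g]

[meggigdeb]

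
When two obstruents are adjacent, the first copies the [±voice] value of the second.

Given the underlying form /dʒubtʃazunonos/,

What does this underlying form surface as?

[dʒuptʃazunonos]

/b/ before /tʃ/ (voiceless) → [p]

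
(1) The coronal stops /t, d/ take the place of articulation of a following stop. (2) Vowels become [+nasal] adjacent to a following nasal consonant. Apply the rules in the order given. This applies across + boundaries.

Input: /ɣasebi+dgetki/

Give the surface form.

[ɣasebi+ggekki]

Rule 1: /d/ before /g/ (velar) → [g]
Rule 1: /t/ before /k/ (velar) → [k]
After rule 1: ɣasebi+ggekki
Rule 2: no segment meets the rule's conditions; no change.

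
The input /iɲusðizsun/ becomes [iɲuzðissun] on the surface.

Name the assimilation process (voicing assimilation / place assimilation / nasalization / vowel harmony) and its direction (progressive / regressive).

voicing assimilation, regressive

/s/→[z] /z/→[s].
Each target copies a feature from the following segment, so the direction is regressive.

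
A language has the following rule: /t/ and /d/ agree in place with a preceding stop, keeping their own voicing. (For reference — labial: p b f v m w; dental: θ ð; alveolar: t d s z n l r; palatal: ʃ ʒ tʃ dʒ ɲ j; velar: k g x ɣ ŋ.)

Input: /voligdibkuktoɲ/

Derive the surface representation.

/d/ after /g/ (velar) → [g]
/t/ after /k/ (velar) → [k]

[voliggibkukkoɲ]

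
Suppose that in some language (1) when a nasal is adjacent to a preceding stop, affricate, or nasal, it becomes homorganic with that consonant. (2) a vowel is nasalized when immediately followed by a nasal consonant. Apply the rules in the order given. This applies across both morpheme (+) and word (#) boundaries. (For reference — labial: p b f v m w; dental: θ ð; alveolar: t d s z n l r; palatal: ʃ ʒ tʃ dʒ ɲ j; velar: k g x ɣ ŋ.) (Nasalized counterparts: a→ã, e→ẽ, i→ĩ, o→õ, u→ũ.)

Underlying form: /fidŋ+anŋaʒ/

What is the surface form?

[fidn+ãnnaʒ]

Rule 1: /ŋ/ after /d/ (alveolar) → [n]
Rule 1: /ŋ/ after /n/ (alveolar) → [n]
After rule 1: fidn+annaʒ
Rule 2: /a/ before nasal /n/ → [ã]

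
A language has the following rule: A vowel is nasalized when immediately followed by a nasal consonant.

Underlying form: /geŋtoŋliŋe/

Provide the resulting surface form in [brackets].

[gẽŋtõŋlĩŋe]

/e/ before nasal /ŋ/ → [ẽ]
/o/ before nasal /ŋ/ → [õ]
/i/ before nasal /ŋ/ → [ĩ]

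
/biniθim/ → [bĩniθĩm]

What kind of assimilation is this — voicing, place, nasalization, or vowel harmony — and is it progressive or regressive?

nasalization, regressive

/i/→[ĩ] /i/→[ĩ].
Each target copies a feature from the following segment, so the direction is regressive.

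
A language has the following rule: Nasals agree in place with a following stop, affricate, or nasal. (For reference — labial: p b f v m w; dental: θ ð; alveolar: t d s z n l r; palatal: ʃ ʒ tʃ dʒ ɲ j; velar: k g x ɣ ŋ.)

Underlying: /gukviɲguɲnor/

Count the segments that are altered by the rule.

/ɲ/ before /g/ (velar) → [ŋ]
/ɲ/ before /n/ (alveolar) → [n]
2 segments change.

2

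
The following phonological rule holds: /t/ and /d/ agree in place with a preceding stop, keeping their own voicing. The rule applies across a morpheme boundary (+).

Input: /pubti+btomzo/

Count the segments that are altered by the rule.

/t/ after /b/ (labial) → [p]
/t/ after /b/ (labial) → [p]
2 segments change.

2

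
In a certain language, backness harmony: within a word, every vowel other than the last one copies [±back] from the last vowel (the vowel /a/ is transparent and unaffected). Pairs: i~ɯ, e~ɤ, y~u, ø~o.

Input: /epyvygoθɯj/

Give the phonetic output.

[ɤpuvugoθɯj]

/e/ harmonizes with /ɯ/ ([+back]) → [ɤ]
/y/ harmonizes with /ɯ/ ([+back]) → [u]
/y/ harmonizes with /ɯ/ ([+back]) → [u]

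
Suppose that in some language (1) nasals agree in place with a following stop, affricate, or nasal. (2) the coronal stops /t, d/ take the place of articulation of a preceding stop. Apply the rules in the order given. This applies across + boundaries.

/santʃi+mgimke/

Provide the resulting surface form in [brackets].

[saɲtʃi+ŋgiŋke]

Rule 1: /n/ before /tʃ/ (palatal) → [ɲ]
Rule 1: /m/ before /g/ (velar) → [ŋ]
Rule 1: /m/ before /k/ (velar) → [ŋ]
After rule 1: saɲtʃi+ŋgiŋke
Rule 2: no segment meets the rule's conditions; no change.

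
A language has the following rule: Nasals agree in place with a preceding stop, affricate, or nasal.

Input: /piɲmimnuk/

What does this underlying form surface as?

[piɲɲimmuk]

/m/ after /ɲ/ (palatal) → [ɲ]
/n/ after /m/ (labial) → [m]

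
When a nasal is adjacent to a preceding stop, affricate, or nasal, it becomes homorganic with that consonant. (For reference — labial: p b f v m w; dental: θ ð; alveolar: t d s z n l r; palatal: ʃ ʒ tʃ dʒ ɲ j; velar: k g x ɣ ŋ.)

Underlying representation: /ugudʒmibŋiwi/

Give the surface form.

/m/ after /dʒ/ (palatal) → [ɲ]
/ŋ/ after /b/ (labial) → [m]

[ugudʒɲibmiwi]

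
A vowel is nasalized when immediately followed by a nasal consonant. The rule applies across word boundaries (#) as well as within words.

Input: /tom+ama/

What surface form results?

/o/ before nasal /m/ → [õ]
/a/ before nasal /m/ → [ã]

[tõm+ãma]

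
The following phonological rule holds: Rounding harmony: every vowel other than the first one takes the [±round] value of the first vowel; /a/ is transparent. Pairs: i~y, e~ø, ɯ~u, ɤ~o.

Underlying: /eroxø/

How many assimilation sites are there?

/o/ harmonizes with /e/ ([-round]) → [ɤ]
/ø/ harmonizes with /e/ ([-round]) → [e]
2 segments change.

2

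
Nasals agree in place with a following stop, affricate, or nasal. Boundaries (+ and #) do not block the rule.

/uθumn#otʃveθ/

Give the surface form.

/m/ before /n/ (alveolar) → [n]

[uθunn#otʃveθ]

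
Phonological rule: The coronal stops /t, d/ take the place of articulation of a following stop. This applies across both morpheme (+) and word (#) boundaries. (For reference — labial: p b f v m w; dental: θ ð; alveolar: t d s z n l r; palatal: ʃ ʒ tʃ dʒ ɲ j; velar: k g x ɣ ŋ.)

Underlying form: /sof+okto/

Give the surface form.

[sof+okto]

no segment meets the rule's conditions; no change.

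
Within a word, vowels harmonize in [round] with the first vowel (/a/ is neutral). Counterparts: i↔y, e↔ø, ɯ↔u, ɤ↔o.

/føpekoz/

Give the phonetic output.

/e/ harmonizes with /ø/ ([+round]) → [ø]

[føpøkoz]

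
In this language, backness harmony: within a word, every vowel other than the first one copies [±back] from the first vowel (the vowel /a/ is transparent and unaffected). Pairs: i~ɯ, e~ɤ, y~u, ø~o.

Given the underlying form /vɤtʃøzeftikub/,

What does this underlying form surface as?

/ø/ harmonizes with /ɤ/ ([+back]) → [o]
/e/ harmonizes with /ɤ/ ([+back]) → [ɤ]
/i/ harmonizes with /ɤ/ ([+back]) → [ɯ]

[vɤtʃozɤftɯkub]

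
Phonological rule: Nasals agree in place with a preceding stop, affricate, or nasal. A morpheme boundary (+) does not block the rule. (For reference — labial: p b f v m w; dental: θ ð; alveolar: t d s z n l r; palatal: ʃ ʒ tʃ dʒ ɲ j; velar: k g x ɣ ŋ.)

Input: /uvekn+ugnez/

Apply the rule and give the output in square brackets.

/n/ after /k/ (velar) → [ŋ]
/n/ after /g/ (velar) → [ŋ]

[uvekŋ+ugŋez]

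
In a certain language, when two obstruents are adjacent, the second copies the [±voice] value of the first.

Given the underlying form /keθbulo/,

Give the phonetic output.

[keθpulo]

/b/ after /θ/ (voiceless) → [p]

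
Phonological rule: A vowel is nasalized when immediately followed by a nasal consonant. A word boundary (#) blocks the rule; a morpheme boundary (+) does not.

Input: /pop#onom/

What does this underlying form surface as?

[pop#õnõm]

/o/ before nasal /n/ → [õ]
/o/ before nasal /m/ → [õ]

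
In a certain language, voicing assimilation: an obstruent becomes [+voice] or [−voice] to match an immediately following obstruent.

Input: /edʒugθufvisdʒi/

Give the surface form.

/g/ before /θ/ (voiceless) → [k]
/f/ before /v/ (voiced) → [v]
/s/ before /dʒ/ (voiced) → [z]

[edʒukθuvvizdʒi]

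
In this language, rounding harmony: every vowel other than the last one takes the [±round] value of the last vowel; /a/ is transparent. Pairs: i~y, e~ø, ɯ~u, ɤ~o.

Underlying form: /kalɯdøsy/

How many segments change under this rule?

1

/ɯ/ harmonizes with /y/ ([+round]) → [u]
1 segment changes.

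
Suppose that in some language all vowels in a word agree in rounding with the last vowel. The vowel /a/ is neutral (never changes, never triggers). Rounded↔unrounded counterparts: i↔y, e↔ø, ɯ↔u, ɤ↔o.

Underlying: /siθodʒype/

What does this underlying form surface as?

[siθɤdʒipe]

/o/ harmonizes with /e/ ([-round]) → [ɤ]
/y/ harmonizes with /e/ ([-round]) → [i]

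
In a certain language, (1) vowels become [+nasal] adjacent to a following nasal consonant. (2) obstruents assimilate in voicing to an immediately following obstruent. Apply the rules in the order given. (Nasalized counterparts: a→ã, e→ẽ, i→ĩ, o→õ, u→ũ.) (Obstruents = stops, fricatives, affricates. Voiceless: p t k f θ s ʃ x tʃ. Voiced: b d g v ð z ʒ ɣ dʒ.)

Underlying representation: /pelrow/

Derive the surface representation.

[pelrow]

Rule 1: no segment meets the rule's conditions; no change.
After rule 1: pelrow
Rule 2: no segment meets the rule's conditions; no change.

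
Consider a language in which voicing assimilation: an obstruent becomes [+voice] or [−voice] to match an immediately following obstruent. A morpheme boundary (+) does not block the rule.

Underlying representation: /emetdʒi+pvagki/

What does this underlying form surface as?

/t/ before /dʒ/ (voiced) → [d]
/p/ before /v/ (voiced) → [b]
/g/ before /k/ (voiceless) → [k]

[emeddʒi+bvakki]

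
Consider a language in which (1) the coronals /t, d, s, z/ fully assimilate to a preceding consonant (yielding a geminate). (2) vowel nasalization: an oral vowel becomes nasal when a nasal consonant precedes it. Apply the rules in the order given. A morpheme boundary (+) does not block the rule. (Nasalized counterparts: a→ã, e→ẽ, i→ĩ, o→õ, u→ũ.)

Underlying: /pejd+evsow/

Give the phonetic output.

Rule 1: /d/ after /j/ → [j] (total assimilation)
Rule 1: /s/ after /v/ → [v] (total assimilation)
After rule 1: pejj+evvow
Rule 2: no segment meets the rule's conditions; no change.

[pejj+evvow]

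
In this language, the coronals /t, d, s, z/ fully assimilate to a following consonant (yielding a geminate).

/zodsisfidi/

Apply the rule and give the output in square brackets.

/d/ before /s/ → [s] (total assimilation)
/s/ before /f/ → [f] (total assimilation)

[zossiffidi]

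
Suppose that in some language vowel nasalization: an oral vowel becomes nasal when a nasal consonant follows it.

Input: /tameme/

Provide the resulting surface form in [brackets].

[tãmẽme]

/a/ before nasal /m/ → [ã]
/e/ before nasal /m/ → [ẽ]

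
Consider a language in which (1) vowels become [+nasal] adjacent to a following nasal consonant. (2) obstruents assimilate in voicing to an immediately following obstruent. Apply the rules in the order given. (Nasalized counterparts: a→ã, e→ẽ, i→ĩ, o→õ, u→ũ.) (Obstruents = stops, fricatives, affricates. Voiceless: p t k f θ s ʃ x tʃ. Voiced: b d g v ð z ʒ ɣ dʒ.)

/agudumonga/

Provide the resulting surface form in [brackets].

Rule 1: /u/ before nasal /m/ → [ũ]
Rule 1: /o/ before nasal /n/ → [õ]
After rule 1: agudũmõnga
Rule 2: no segment meets the rule's conditions; no change.

[agudũmõnga]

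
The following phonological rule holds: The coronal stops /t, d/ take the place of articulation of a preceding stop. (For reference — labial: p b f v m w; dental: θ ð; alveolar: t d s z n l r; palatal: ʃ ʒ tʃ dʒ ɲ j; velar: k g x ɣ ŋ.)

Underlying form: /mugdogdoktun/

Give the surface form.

[muggoggokkun]

/d/ after /g/ (velar) → [g]
/d/ after /g/ (velar) → [g]
/t/ after /k/ (velar) → [k]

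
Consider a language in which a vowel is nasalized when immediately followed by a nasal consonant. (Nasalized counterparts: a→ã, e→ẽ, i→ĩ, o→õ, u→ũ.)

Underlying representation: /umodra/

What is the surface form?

/u/ before nasal /m/ → [ũ]

[ũmodra]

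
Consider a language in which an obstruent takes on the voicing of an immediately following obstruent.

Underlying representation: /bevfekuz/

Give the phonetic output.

/v/ before /f/ (voiceless) → [f]

[beffekuz]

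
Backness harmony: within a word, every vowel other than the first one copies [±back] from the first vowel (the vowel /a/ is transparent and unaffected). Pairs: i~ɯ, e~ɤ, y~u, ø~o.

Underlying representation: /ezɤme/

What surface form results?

/ɤ/ harmonizes with /e/ ([-back]) → [e]

[ezeme]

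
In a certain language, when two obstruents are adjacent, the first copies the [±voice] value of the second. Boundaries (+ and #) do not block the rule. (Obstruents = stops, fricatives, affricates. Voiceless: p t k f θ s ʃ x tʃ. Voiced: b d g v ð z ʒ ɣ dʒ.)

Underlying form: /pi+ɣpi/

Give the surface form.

[pi+xpi]

/ɣ/ before /p/ (voiceless) → [x]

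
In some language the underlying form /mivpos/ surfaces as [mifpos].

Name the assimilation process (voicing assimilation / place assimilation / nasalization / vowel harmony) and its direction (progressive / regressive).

/v/→[f].
Each target copies a feature from the following segment, so the direction is regressive.

voicing assimilation, regressive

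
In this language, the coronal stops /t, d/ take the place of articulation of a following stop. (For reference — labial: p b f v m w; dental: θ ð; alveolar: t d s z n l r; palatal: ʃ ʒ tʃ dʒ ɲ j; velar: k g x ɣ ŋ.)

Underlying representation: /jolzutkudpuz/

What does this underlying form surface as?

/t/ before /k/ (velar) → [k]
/d/ before /p/ (labial) → [b]

[jolzukkubpuz]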